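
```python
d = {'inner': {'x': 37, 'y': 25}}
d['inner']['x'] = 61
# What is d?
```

After line 1: d = {'inner': {'x': 37, 'y': 25}}
After line 2 (inner x overwritten): d = {'inner': {'x': 61, 'y': 25}}

{'inner': {'x': 61, 'y': 25}}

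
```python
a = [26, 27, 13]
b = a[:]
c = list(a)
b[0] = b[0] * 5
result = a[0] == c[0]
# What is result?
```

After line 1: a = [26, 27, 13]
After line 2 (b = a[:], copy): a = [26, 27, 13], b = [26, 27, 13]
After line 3 (c = list(a) is a copy, new object): c = [26, 27, 13]
After line 4 (b[0] = 26 * 5 = 130; only b mutates (copy)): a = [26, 27, 13], b = [130, 27, 13], c = [26, 27, 13]
After line 5 (a[0] = 26, c[0] = 26; result = True)

True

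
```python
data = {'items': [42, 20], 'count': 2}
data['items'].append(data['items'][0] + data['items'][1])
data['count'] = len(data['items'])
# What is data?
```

After line 1: data = {'items': [42, 20], 'count': 2}
After line 2 (append 42 + 20 = 62): data = {'items': [42, 20, 62], 'count': 2}
After line 3 (count = len(items) = 3): data = {'items': [42, 20, 62], 'count': 3}

{'items': [42, 20, 62], 'count': 3}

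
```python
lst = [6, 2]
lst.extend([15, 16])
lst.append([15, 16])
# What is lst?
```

After line 1: lst = [6, 2]
After line 2 (extend unpacks [15, 16]): lst = [6, 2, 15, 16]
After line 3 (append adds [15, 16] as single element): lst = [6, 2, 15, 16, [15, 16]]

[6, 2, 15, 16, [15, 16]]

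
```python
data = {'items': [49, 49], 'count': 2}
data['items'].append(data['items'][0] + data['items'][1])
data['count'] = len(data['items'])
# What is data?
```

After line 1: data = {'items': [49, 49], 'count': 2}
After line 2 (append 49 + 49 = 98): data = {'items': [49, 49, 98], 'count': 2}
After line 3 (count = len(items) = 3): data = {'items': [49, 49, 98], 'count': 3}

{'items': [49, 49, 98], 'count': 3}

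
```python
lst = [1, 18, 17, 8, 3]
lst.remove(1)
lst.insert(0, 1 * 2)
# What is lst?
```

After line 1: lst = [1, 18, 17, 8, 3]
After line 2 (remove first 1): lst = [18, 17, 8, 3]
After line 3 (insert 2 at index 0): lst = [2, 18, 17, 8, 3]

[2, 18, 17, 8, 3]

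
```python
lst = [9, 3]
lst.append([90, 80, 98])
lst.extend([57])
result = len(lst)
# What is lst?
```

After line 1: lst = [9, 3]
After line 2 (append adds [90, 80, 98] as single element): lst = [9, 3, [90, 80, 98]]
After line 3 (extend unpacks [57], adds 57): lst = [9, 3, [90, 80, 98], 57]
After line 4: result = len(lst) = 4

[9, 3, [90, 80, 98], 57]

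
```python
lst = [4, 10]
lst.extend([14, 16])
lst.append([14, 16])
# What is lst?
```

After line 1: lst = [4, 10]
After line 2 (extend unpacks [14, 16]): lst = [4, 10, 14, 16]
After line 3 (append adds [14, 16] as single element): lst = [4, 10, 14, 16, [14, 16]]

[4, 10, 14, 16, [14, 16]]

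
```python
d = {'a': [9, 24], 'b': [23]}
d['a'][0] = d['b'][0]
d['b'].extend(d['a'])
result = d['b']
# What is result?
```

After line 1: d = {'a': [9, 24], 'b': [23]}
After line 2 (a[0] = b[0] = 23): d = {'a': [23, 24], 'b': [23]}
After line 3 (b.extend(a) appends [23, 24]): d = {'a': [23, 24], 'b': [23, 23, 24]}
After line 4: result = d['b'] = [23, 23, 24]

[23, 23, 24]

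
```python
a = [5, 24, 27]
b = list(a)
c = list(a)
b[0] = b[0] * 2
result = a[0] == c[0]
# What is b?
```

After line 1: a = [5, 24, 27]
After line 2 (b = list(a), copy): a = [5, 24, 27], b = [5, 24, 27]
After line 3 (c = list(a) is a copy, new object): c = [5, 24, 27]
After line 4 (b[0] = 5 * 2 = 10; only b mutates (copy)): a = [5, 24, 27], b = [10, 24, 27], c = [5, 24, 27]
After line 5 (a[0] = 5, c[0] = 5; result = True)

[10, 24, 27]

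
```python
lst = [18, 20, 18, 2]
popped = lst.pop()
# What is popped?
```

2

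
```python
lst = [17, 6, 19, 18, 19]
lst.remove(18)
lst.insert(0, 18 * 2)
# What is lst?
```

After line 1: lst = [17, 6, 19, 18, 19]
After line 2 (remove first 18): lst = [17, 6, 19, 19]
After line 3 (insert 36 at index 0): lst = [36, 17, 6, 19, 19]

[36, 17, 6, 19, 19]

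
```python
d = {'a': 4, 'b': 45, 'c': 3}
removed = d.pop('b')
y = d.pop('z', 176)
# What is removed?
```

After line 1: d = {'a': 4, 'b': 45, 'c': 3}
After line 2 (pop 'b' returns 45): d = {'a': 4, 'c': 3}, removed = 45
After line 3 (pop 'z' missing, returns default 176): d = {'a': 4, 'c': 3}, y = 176

45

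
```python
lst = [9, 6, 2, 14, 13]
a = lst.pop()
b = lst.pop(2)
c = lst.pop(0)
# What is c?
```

After line 1: lst = [9, 6, 2, 14, 13]
After line 2 (pop() -> a = 13): lst = [9, 6, 2, 14]
After line 3 (pop(2) -> b = 2): lst = [9, 6, 14]
After line 4 (pop(0) -> c = 9): lst = [6, 14]

9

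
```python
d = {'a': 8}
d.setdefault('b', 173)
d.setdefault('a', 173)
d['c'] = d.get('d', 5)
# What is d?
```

After line 1: d = {'a': 8}
After line 2 (setdefault adds 'b'=173): d = {'a': 8, 'b': 173}
After line 3 (setdefault 'a' no-op, already exists): d = {'a': 8, 'b': 173}
After line 4 (get('d', 5) returns default since 'd' not in d): d = {'a': 8, 'b': 173, 'c': 5}

{'a': 8, 'b': 173, 'c': 5}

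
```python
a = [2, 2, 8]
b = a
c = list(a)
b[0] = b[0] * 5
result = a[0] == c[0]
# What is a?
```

After line 1: a = [2, 2, 8]
After line 2 (b = a, alias): a = [2, 2, 8], b = [2, 2, 8]
After line 3 (c = list(a) is a copy, new object): c = [2, 2, 8]
After line 4 (b[0] = 2 * 5 = 10; mutates shared a/b): a = b = [10, 2, 8], c = [2, 2, 8]
After line 5 (a[0] = 10, c[0] = 2; result = False)

[10, 2, 8]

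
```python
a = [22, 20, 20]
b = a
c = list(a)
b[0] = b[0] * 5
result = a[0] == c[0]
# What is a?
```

After line 1: a = [22, 20, 20]
After line 2 (b = a, alias): a = [22, 20, 20], b = [22, 20, 20]
After line 3 (c = list(a) is a copy, new object): c = [22, 20, 20]
After line 4 (b[0] = 22 * 5 = 110; mutates shared a/b): a = b = [110, 20, 20], c = [22, 20, 20]
After line 5 (a[0] = 110, c[0] = 22; result = False)

[110, 20, 20]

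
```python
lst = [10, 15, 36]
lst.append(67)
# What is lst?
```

[10, 15, 36, 67]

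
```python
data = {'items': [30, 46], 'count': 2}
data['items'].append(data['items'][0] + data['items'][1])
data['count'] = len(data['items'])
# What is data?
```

After line 1: data = {'items': [30, 46], 'count': 2}
After line 2 (append 30 + 46 = 76): data = {'items': [30, 46, 76], 'count': 2}
After line 3 (count = len(items) = 3): data = {'items': [30, 46, 76], 'count': 3}

{'items': [30, 46, 76], 'count': 3}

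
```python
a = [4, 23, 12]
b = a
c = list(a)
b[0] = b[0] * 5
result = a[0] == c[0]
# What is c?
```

After line 1: a = [4, 23, 12]
After line 2 (b = a, alias): a = [4, 23, 12], b = [4, 23, 12]
After line 3 (c = list(a) is a copy, new object): c = [4, 23, 12]
After line 4 (b[0] = 4 * 5 = 20; mutates shared a/b): a = b = [20, 23, 12], c = [4, 23, 12]
After line 5 (a[0] = 20, c[0] = 4; result = False)

[4, 23, 12]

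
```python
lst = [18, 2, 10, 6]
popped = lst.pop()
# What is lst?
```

[18, 2, 10]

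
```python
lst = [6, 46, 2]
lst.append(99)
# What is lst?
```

[6, 46, 2, 99]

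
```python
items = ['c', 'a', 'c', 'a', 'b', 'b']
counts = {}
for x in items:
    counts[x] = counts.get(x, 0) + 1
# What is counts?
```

Initial: counts = {}, items = ['c', 'a', 'c', 'a', 'b', 'b']
See 'c': counts = {'c': 1}
See 'a': counts = {'c': 1, 'a': 1}
See 'c': counts = {'c': 2, 'a': 1}
See 'a': counts = {'c': 2, 'a': 2}
See 'b': counts = {'c': 2, 'a': 2, 'b': 1}
See 'b': counts = {'c': 2, 'a': 2, 'b': 2}

{'c': 2, 'a': 2, 'b': 2}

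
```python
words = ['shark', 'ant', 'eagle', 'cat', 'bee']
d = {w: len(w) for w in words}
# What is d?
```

{'shark': 5, 'ant': 3, 'eagle': 5, 'cat': 3, 'bee': 3}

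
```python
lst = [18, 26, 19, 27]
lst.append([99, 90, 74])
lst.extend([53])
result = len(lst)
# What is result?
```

After line 1: lst = [18, 26, 19, 27]
After line 2 (append adds [99, 90, 74] as single element): lst = [18, 26, 19, 27, [99, 90, 74]]
After line 3 (extend unpacks [53], adds 53): lst = [18, 26, 19, 27, [99, 90, 74], 53]
After line 4: result = len(lst) = 6

6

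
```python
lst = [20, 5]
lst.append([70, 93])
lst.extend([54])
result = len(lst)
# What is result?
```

After line 1: lst = [20, 5]
After line 2 (append adds [70, 93] as single element): lst = [20, 5, [70, 93]]
After line 3 (extend unpacks [54], adds 54): lst = [20, 5, [70, 93], 54]
After line 4: result = len(lst) = 4

4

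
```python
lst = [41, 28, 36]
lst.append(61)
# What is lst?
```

[41, 28, 36, 61]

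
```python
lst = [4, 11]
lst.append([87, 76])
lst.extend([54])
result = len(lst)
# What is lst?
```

After line 1: lst = [4, 11]
After line 2 (append adds [87, 76] as single element): lst = [4, 11, [87, 76]]
After line 3 (extend unpacks [54], adds 54): lst = [4, 11, [87, 76], 54]
After line 4: result = len(lst) = 4

[4, 11, [87, 76], 54]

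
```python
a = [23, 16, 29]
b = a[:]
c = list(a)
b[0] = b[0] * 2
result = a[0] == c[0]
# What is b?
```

After line 1: a = [23, 16, 29]
After line 2 (b = a[:], copy): a = [23, 16, 29], b = [23, 16, 29]
After line 3 (c = list(a) is a copy, new object): c = [23, 16, 29]
After line 4 (b[0] = 23 * 2 = 46; only b mutates (copy)): a = [23, 16, 29], b = [46, 16, 29], c = [23, 16, 29]
After line 5 (a[0] = 23, c[0] = 23; result = True)

[46, 16, 29]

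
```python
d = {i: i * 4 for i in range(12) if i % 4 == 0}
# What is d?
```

{0: 0, 4: 16, 8: 32}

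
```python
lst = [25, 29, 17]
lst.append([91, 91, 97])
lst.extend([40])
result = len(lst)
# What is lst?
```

After line 1: lst = [25, 29, 17]
After line 2 (append adds [91, 91, 97] as single element): lst = [25, 29, 17, [91, 91, 97]]
After line 3 (extend unpacks [40], adds 40): lst = [25, 29, 17, [91, 91, 97], 40]
After line 4: result = len(lst) = 5

[25, 29, 17, [91, 91, 97], 40]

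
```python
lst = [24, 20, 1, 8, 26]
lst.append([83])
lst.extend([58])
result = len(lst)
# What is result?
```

After line 1: lst = [24, 20, 1, 8, 26]
After line 2 (append adds [83] as single element): lst = [24, 20, 1, 8, 26, [83]]
After line 3 (extend unpacks [58], adds 58): lst = [24, 20, 1, 8, 26, [83], 58]
After line 4: result = len(lst) = 7

7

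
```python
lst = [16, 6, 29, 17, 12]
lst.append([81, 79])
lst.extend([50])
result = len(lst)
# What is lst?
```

After line 1: lst = [16, 6, 29, 17, 12]
After line 2 (append adds [81, 79] as single element): lst = [16, 6, 29, 17, 12, [81, 79]]
After line 3 (extend unpacks [50], adds 50): lst = [16, 6, 29, 17, 12, [81, 79], 50]
After line 4: result = len(lst) = 7

[16, 6, 29, 17, 12, [81, 79], 50]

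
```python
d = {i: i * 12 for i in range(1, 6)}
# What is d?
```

{1: 12, 2: 24, 3: 36, 4: 48, 5: 60}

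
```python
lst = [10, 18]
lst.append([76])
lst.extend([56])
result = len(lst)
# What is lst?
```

After line 1: lst = [10, 18]
After line 2 (append adds [76] as single element): lst = [10, 18, [76]]
After line 3 (extend unpacks [56], adds 56): lst = [10, 18, [76], 56]
After line 4: result = len(lst) = 4

[10, 18, [76], 56]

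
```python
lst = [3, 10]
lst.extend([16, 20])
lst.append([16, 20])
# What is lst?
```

After line 1: lst = [3, 10]
After line 2 (extend unpacks [16, 20]): lst = [3, 10, 16, 20]
After line 3 (append adds [16, 20] as single element): lst = [3, 10, 16, 20, [16, 20]]

[3, 10, 16, 20, [16, 20]]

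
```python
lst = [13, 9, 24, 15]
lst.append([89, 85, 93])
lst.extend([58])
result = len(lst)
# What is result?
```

After line 1: lst = [13, 9, 24, 15]
After line 2 (append adds [89, 85, 93] as single element): lst = [13, 9, 24, 15, [89, 85, 93]]
After line 3 (extend unpacks [58], adds 58): lst = [13, 9, 24, 15, [89, 85, 93], 58]
After line 4: result = len(lst) = 6

6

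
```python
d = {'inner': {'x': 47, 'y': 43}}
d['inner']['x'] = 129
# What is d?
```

After line 1: d = {'inner': {'x': 47, 'y': 43}}
After line 2 (inner x overwritten): d = {'inner': {'x': 129, 'y': 43}}

{'inner': {'x': 129, 'y': 43}}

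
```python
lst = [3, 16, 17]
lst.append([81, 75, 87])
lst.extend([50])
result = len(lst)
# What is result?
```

After line 1: lst = [3, 16, 17]
After line 2 (append adds [81, 75, 87] as single element): lst = [3, 16, 17, [81, 75, 87]]
After line 3 (extend unpacks [50], adds 50): lst = [3, 16, 17, [81, 75, 87], 50]
After line 4: result = len(lst) = 5

5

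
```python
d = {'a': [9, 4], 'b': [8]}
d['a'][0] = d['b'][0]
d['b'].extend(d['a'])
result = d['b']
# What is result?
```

After line 1: d = {'a': [9, 4], 'b': [8]}
After line 2 (a[0] = b[0] = 8): d = {'a': [8, 4], 'b': [8]}
After line 3 (b.extend(a) appends [8, 4]): d = {'a': [8, 4], 'b': [8, 8, 4]}
After line 4: result = d['b'] = [8, 8, 4]

[8, 8, 4]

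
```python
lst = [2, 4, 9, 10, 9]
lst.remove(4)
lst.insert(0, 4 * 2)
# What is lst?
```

After line 1: lst = [2, 4, 9, 10, 9]
After line 2 (remove first 4): lst = [2, 9, 10, 9]
After line 3 (insert 8 at index 0): lst = [8, 2, 9, 10, 9]

[8, 2, 9, 10, 9]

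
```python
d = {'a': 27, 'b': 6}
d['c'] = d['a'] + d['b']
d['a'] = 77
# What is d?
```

After line 1: d = {'a': 27, 'b': 6}
After line 2 (d['c'] = 27 + 6): d = {'a': 27, 'b': 6, 'c': 33}
After line 3: d = {'a': 77, 'b': 6, 'c': 33}

{'a': 77, 'b': 6, 'c': 33}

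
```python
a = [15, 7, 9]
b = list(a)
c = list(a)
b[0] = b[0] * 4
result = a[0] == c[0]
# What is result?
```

After line 1: a = [15, 7, 9]
After line 2 (b = list(a), copy): a = [15, 7, 9], b = [15, 7, 9]
After line 3 (c = list(a) is a copy, new object): c = [15, 7, 9]
After line 4 (b[0] = 15 * 4 = 60; only b mutates (copy)): a = [15, 7, 9], b = [60, 7, 9], c = [15, 7, 9]
After line 5 (a[0] = 15, c[0] = 15; result = True)

True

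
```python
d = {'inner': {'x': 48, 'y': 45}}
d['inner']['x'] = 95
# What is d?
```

After line 1: d = {'inner': {'x': 48, 'y': 45}}
After line 2 (inner x overwritten): d = {'inner': {'x': 95, 'y': 45}}

{'inner': {'x': 95, 'y': 45}}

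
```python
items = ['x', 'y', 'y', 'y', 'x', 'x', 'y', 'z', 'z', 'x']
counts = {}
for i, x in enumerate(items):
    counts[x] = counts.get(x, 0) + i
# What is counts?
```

Initial: counts = {}, items = ['x', 'y', 'y', 'y', 'x', 'x', 'y', 'z', 'z', 'x']
i=0, x='x': counts = {'x': 0}
i=1, x='y': counts = {'x': 0, 'y': 1}
i=2, x='y': counts = {'x': 0, 'y': 3}
i=3, x='y': counts = {'x': 0, 'y': 6}
i=4, x='x': counts = {'x': 4, 'y': 6}
i=5, x='x': counts = {'x': 9, 'y': 6}
i=6, x='y': counts = {'x': 9, 'y': 12}
i=7, x='z': counts = {'x': 9, 'y': 12, 'z': 7}
i=8, x='z': counts = {'x': 9, 'y': 12, 'z': 15}
i=9, x='x': counts = {'x': 18, 'y': 12, 'z': 15}

{'x': 18, 'y': 12, 'z': 15}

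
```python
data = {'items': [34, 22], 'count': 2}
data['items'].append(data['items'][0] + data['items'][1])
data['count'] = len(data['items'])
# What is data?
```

After line 1: data = {'items': [34, 22], 'count': 2}
After line 2 (append 34 + 22 = 56): data = {'items': [34, 22, 56], 'count': 2}
After line 3 (count = len(items) = 3): data = {'items': [34, 22, 56], 'count': 3}

{'items': [34, 22, 56], 'count': 3}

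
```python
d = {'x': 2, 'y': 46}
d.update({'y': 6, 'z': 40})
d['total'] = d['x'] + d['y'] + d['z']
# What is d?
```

After line 1: d = {'x': 2, 'y': 46}
After line 2 (y overwritten, z added): d = {'x': 2, 'y': 6, 'z': 40}
After line 3 (total = 2 + 6 + 40 = 48): d = {'x': 2, 'y': 6, 'z': 40, 'total': 48}

{'x': 2, 'y': 6, 'z': 40, 'total': 48}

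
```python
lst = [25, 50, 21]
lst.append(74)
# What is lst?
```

[25, 50, 21, 74]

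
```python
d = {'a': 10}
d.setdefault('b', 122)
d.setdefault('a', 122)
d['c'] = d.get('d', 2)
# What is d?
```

After line 1: d = {'a': 10}
After line 2 (setdefault adds 'b'=122): d = {'a': 10, 'b': 122}
After line 3 (setdefault 'a' no-op, already exists): d = {'a': 10, 'b': 122}
After line 4 (get('d', 2) returns default since 'd' not in d): d = {'a': 10, 'b': 122, 'c': 2}

{'a': 10, 'b': 122, 'c': 2}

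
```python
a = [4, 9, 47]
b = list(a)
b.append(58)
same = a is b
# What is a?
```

After line 1: a = [4, 9, 47]
After line 2 (b = list(a) is a shallow copy, new object): a = [4, 9, 47], b = [4, 9, 47]
After line 3 (append only mutates b): a = [4, 9, 47], b = [4, 9, 47, 58]
After line 4 (same = a is b; different objects -> False): same = False

[4, 9, 47]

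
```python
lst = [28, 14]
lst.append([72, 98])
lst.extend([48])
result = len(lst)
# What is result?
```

After line 1: lst = [28, 14]
After line 2 (append adds [72, 98] as single element): lst = [28, 14, [72, 98]]
After line 3 (extend unpacks [48], adds 48): lst = [28, 14, [72, 98], 48]
After line 4: result = len(lst) = 4

4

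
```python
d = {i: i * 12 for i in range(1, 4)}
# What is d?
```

{1: 12, 2: 24, 3: 36}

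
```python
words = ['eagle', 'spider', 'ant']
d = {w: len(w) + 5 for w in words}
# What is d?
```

{'eagle': 10, 'spider': 11, 'ant': 8}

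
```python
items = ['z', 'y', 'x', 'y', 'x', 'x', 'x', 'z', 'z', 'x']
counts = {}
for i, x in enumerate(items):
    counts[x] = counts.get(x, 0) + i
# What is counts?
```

Initial: counts = {}, items = ['z', 'y', 'x', 'y', 'x', 'x', 'x', 'z', 'z', 'x']
i=0, x='z': counts = {'z': 0}
i=1, x='y': counts = {'z': 0, 'y': 1}
i=2, x='x': counts = {'z': 0, 'y': 1, 'x': 2}
i=3, x='y': counts = {'z': 0, 'y': 4, 'x': 2}
i=4, x='x': counts = {'z': 0, 'y': 4, 'x': 6}
i=5, x='x': counts = {'z': 0, 'y': 4, 'x': 11}
i=6, x='x': counts = {'z': 0, 'y': 4, 'x': 17}
i=7, x='z': counts = {'z': 7, 'y': 4, 'x': 17}
i=8, x='z': counts = {'z': 15, 'y': 4, 'x': 17}
i=9, x='x': counts = {'z': 15, 'y': 4, 'x': 26}

{'z': 15, 'y': 4, 'x': 26}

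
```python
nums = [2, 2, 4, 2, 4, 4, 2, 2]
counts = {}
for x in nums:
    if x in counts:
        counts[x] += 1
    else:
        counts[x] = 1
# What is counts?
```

Initial: counts = {}, nums = [2, 2, 4, 2, 4, 4, 2, 2]
See 2: counts = {2: 1}
See 2: counts = {2: 2}
See 4: counts = {2: 2, 4: 1}
See 2: counts = {2: 3, 4: 1}
See 4: counts = {2: 3, 4: 2}
See 4: counts = {2: 3, 4: 3}
See 2: counts = {2: 4, 4: 3}
See 2: counts = {2: 5, 4: 3}

{2: 5, 4: 3}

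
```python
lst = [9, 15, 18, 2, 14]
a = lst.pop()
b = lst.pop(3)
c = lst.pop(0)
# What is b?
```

After line 1: lst = [9, 15, 18, 2, 14]
After line 2 (pop() -> a = 14): lst = [9, 15, 18, 2]
After line 3 (pop(3) -> b = 2): lst = [9, 15, 18]
After line 4 (pop(0) -> c = 9): lst = [15, 18]

2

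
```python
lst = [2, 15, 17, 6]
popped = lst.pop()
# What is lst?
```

[2, 15, 17]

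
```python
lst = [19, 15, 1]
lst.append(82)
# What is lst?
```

[19, 15, 1, 82]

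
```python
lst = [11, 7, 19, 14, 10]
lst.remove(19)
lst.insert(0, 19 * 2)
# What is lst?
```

After line 1: lst = [11, 7, 19, 14, 10]
After line 2 (remove first 19): lst = [11, 7, 14, 10]
After line 3 (insert 38 at index 0): lst = [38, 11, 7, 14, 10]

[38, 11, 7, 14, 10]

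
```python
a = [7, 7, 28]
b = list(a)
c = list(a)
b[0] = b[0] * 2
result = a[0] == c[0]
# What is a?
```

After line 1: a = [7, 7, 28]
After line 2 (b = list(a), copy): a = [7, 7, 28], b = [7, 7, 28]
After line 3 (c = list(a) is a copy, new object): c = [7, 7, 28]
After line 4 (b[0] = 7 * 2 = 14; only b mutates (copy)): a = [7, 7, 28], b = [14, 7, 28], c = [7, 7, 28]
After line 5 (a[0] = 7, c[0] = 7; result = True)

[7, 7, 28]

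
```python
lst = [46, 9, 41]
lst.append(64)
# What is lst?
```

[46, 9, 41, 64]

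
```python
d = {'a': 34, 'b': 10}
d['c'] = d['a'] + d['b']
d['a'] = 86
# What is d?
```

After line 1: d = {'a': 34, 'b': 10}
After line 2 (d['c'] = 34 + 10): d = {'a': 34, 'b': 10, 'c': 44}
After line 3: d = {'a': 86, 'b': 10, 'c': 44}

{'a': 86, 'b': 10, 'c': 44}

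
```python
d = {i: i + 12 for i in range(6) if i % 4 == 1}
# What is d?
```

{1: 13, 5: 17}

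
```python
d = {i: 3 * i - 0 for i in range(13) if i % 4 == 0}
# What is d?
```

{0: 0, 4: 12, 8: 24, 12: 36}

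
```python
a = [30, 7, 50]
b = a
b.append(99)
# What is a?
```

After line 1: a = [30, 7, 50]
After line 2 (b = a is an alias, same object): a = [30, 7, 50], b = [30, 7, 50]
After line 3 (b.append mutates the shared list): a = [30, 7, 50, 99], b = [30, 7, 50, 99]

[30, 7, 50, 99]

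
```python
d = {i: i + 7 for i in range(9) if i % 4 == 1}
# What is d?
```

{1: 8, 5: 12}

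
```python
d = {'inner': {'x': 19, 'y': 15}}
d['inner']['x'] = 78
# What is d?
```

After line 1: d = {'inner': {'x': 19, 'y': 15}}
After line 2 (inner x overwritten): d = {'inner': {'x': 78, 'y': 15}}

{'inner': {'x': 78, 'y': 15}}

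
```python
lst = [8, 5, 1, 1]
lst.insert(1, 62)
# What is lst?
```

[8, 62, 5, 1, 1]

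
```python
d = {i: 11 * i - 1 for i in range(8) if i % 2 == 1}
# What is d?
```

{1: 10, 3: 32, 5: 54, 7: 76}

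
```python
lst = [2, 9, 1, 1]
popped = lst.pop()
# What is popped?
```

1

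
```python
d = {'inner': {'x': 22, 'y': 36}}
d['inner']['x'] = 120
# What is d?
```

After line 1: d = {'inner': {'x': 22, 'y': 36}}
After line 2 (inner x overwritten): d = {'inner': {'x': 120, 'y': 36}}

{'inner': {'x': 120, 'y': 36}}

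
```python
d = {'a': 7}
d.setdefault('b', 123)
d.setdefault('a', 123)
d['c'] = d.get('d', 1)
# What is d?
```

After line 1: d = {'a': 7}
After line 2 (setdefault adds 'b'=123): d = {'a': 7, 'b': 123}
After line 3 (setdefault 'a' no-op, already exists): d = {'a': 7, 'b': 123}
After line 4 (get('d', 1) returns default since 'd' not in d): d = {'a': 7, 'b': 123, 'c': 1}

{'a': 7, 'b': 123, 'c': 1}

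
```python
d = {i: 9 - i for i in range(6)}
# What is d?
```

{0: 9, 1: 8, 2: 7, 3: 6, 4: 5, 5: 4}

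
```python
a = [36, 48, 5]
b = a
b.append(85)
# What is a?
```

After line 1: a = [36, 48, 5]
After line 2 (b = a is an alias, same object): a = [36, 48, 5], b = [36, 48, 5]
After line 3 (b.append mutates the shared list): a = [36, 48, 5, 85], b = [36, 48, 5, 85]

[36, 48, 5, 85]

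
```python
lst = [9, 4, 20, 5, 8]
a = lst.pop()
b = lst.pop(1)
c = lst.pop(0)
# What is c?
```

After line 1: lst = [9, 4, 20, 5, 8]
After line 2 (pop() -> a = 8): lst = [9, 4, 20, 5]
After line 3 (pop(1) -> b = 4): lst = [9, 20, 5]
After line 4 (pop(0) -> c = 9): lst = [20, 5]

9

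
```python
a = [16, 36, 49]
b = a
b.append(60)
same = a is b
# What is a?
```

After line 1: a = [16, 36, 49]
After line 2 (b = a is an alias, same object): a = [16, 36, 49], b = [16, 36, 49]
After line 3 (b.append mutates the shared list): a = [16, 36, 49, 60], b = [16, 36, 49, 60]
After line 4 (same = a is b; same object -> True): same = True

[16, 36, 49, 60]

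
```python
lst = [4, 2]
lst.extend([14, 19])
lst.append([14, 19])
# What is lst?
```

After line 1: lst = [4, 2]
After line 2 (extend unpacks [14, 19]): lst = [4, 2, 14, 19]
After line 3 (append adds [14, 19] as single element): lst = [4, 2, 14, 19, [14, 19]]

[4, 2, 14, 19, [14, 19]]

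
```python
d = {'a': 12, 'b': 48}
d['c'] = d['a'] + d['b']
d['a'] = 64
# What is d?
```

After line 1: d = {'a': 12, 'b': 48}
After line 2 (d['c'] = 12 + 48): d = {'a': 12, 'b': 48, 'c': 60}
After line 3: d = {'a': 64, 'b': 48, 'c': 60}

{'a': 64, 'b': 48, 'c': 60}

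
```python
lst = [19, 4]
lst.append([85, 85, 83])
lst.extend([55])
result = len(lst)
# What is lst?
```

After line 1: lst = [19, 4]
After line 2 (append adds [85, 85, 83] as single element): lst = [19, 4, [85, 85, 83]]
After line 3 (extend unpacks [55], adds 55): lst = [19, 4, [85, 85, 83], 55]
After line 4: result = len(lst) = 4

[19, 4, [85, 85, 83], 55]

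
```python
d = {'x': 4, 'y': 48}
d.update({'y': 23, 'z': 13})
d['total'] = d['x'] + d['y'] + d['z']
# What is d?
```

After line 1: d = {'x': 4, 'y': 48}
After line 2 (y overwritten, z added): d = {'x': 4, 'y': 23, 'z': 13}
After line 3 (total = 4 + 23 + 13 = 40): d = {'x': 4, 'y': 23, 'z': 13, 'total': 40}

{'x': 4, 'y': 23, 'z': 13, 'total': 40}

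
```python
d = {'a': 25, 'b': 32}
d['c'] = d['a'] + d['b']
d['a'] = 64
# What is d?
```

After line 1: d = {'a': 25, 'b': 32}
After line 2 (d['c'] = 25 + 32): d = {'a': 25, 'b': 32, 'c': 57}
After line 3: d = {'a': 64, 'b': 32, 'c': 57}

{'a': 64, 'b': 32, 'c': 57}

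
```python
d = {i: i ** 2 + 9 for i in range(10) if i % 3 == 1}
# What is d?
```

{1: 10, 4: 25, 7: 58}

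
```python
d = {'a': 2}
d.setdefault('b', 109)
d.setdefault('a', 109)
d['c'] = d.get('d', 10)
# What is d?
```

After line 1: d = {'a': 2}
After line 2 (setdefault adds 'b'=109): d = {'a': 2, 'b': 109}
After line 3 (setdefault 'a' no-op, already exists): d = {'a': 2, 'b': 109}
After line 4 (get('d', 10) returns default since 'd' not in d): d = {'a': 2, 'b': 109, 'c': 10}

{'a': 2, 'b': 109, 'c': 10}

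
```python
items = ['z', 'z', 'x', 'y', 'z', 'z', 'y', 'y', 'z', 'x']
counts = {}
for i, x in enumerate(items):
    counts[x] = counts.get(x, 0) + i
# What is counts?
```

Initial: counts = {}, items = ['z', 'z', 'x', 'y', 'z', 'z', 'y', 'y', 'z', 'x']
i=0, x='z': counts = {'z': 0}
i=1, x='z': counts = {'z': 1}
i=2, x='x': counts = {'z': 1, 'x': 2}
i=3, x='y': counts = {'z': 1, 'x': 2, 'y': 3}
i=4, x='z': counts = {'z': 5, 'x': 2, 'y': 3}
i=5, x='z': counts = {'z': 10, 'x': 2, 'y': 3}
i=6, x='y': counts = {'z': 10, 'x': 2, 'y': 9}
i=7, x='y': counts = {'z': 10, 'x': 2, 'y': 16}
i=8, x='z': counts = {'z': 18, 'x': 2, 'y': 16}
i=9, x='x': counts = {'z': 18, 'x': 11, 'y': 16}

{'z': 18, 'x': 11, 'y': 16}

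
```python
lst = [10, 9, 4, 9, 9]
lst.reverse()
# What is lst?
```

[9, 9, 4, 9, 10]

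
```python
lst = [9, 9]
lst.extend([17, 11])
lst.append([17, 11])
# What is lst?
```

After line 1: lst = [9, 9]
After line 2 (extend unpacks [17, 11]): lst = [9, 9, 17, 11]
After line 3 (append adds [17, 11] as single element): lst = [9, 9, 17, 11, [17, 11]]

[9, 9, 17, 11, [17, 11]]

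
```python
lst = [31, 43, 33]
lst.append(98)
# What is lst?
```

[31, 43, 33, 98]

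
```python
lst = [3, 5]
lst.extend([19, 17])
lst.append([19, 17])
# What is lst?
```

After line 1: lst = [3, 5]
After line 2 (extend unpacks [19, 17]): lst = [3, 5, 19, 17]
After line 3 (append adds [19, 17] as single element): lst = [3, 5, 19, 17, [19, 17]]

[3, 5, 19, 17, [19, 17]]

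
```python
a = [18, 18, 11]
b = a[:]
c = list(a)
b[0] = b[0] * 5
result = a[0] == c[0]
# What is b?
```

After line 1: a = [18, 18, 11]
After line 2 (b = a[:], copy): a = [18, 18, 11], b = [18, 18, 11]
After line 3 (c = list(a) is a copy, new object): c = [18, 18, 11]
After line 4 (b[0] = 18 * 5 = 90; only b mutates (copy)): a = [18, 18, 11], b = [90, 18, 11], c = [18, 18, 11]
After line 5 (a[0] = 18, c[0] = 18; result = True)

[90, 18, 11]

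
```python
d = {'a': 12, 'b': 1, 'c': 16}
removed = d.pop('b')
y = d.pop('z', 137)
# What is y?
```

After line 1: d = {'a': 12, 'b': 1, 'c': 16}
After line 2 (pop 'b' returns 1): d = {'a': 12, 'c': 16}, removed = 1
After line 3 (pop 'z' missing, returns default 137): d = {'a': 12, 'c': 16}, y = 137

137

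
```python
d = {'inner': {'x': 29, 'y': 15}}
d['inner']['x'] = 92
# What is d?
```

After line 1: d = {'inner': {'x': 29, 'y': 15}}
After line 2 (inner x overwritten): d = {'inner': {'x': 92, 'y': 15}}

{'inner': {'x': 92, 'y': 15}}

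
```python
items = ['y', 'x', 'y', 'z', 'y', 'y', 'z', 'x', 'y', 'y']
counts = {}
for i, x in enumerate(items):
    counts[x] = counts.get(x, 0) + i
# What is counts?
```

Initial: counts = {}, items = ['y', 'x', 'y', 'z', 'y', 'y', 'z', 'x', 'y', 'y']
i=0, x='y': counts = {'y': 0}
i=1, x='x': counts = {'y': 0, 'x': 1}
i=2, x='y': counts = {'y': 2, 'x': 1}
i=3, x='z': counts = {'y': 2, 'x': 1, 'z': 3}
i=4, x='y': counts = {'y': 6, 'x': 1, 'z': 3}
i=5, x='y': counts = {'y': 11, 'x': 1, 'z': 3}
i=6, x='z': counts = {'y': 11, 'x': 1, 'z': 9}
i=7, x='x': counts = {'y': 11, 'x': 8, 'z': 9}
i=8, x='y': counts = {'y': 19, 'x': 8, 'z': 9}
i=9, x='y': counts = {'y': 28, 'x': 8, 'z': 9}

{'y': 28, 'x': 8, 'z': 9}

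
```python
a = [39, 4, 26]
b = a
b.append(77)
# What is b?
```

After line 1: a = [39, 4, 26]
After line 2 (b = a is an alias, same object): a = [39, 4, 26], b = [39, 4, 26]
After line 3 (b.append mutates the shared list): a = [39, 4, 26, 77], b = [39, 4, 26, 77]

[39, 4, 26, 77]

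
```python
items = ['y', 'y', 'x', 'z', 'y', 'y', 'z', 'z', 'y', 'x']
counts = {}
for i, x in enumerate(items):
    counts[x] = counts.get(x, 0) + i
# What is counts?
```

Initial: counts = {}, items = ['y', 'y', 'x', 'z', 'y', 'y', 'z', 'z', 'y', 'x']
i=0, x='y': counts = {'y': 0}
i=1, x='y': counts = {'y': 1}
i=2, x='x': counts = {'y': 1, 'x': 2}
i=3, x='z': counts = {'y': 1, 'x': 2, 'z': 3}
i=4, x='y': counts = {'y': 5, 'x': 2, 'z': 3}
i=5, x='y': counts = {'y': 10, 'x': 2, 'z': 3}
i=6, x='z': counts = {'y': 10, 'x': 2, 'z': 9}
i=7, x='z': counts = {'y': 10, 'x': 2, 'z': 16}
i=8, x='y': counts = {'y': 18, 'x': 2, 'z': 16}
i=9, x='x': counts = {'y': 18, 'x': 11, 'z': 16}

{'y': 18, 'x': 11, 'z': 16}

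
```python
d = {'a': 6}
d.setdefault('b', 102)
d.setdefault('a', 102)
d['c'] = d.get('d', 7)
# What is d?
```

After line 1: d = {'a': 6}
After line 2 (setdefault adds 'b'=102): d = {'a': 6, 'b': 102}
After line 3 (setdefault 'a' no-op, already exists): d = {'a': 6, 'b': 102}
After line 4 (get('d', 7) returns default since 'd' not in d): d = {'a': 6, 'b': 102, 'c': 7}

{'a': 6, 'b': 102, 'c': 7}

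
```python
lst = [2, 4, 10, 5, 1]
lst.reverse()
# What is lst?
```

[1, 5, 10, 4, 2]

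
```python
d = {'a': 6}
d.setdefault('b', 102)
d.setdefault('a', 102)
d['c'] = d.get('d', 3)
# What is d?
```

After line 1: d = {'a': 6}
After line 2 (setdefault adds 'b'=102): d = {'a': 6, 'b': 102}
After line 3 (setdefault 'a' no-op, already exists): d = {'a': 6, 'b': 102}
After line 4 (get('d', 3) returns default since 'd' not in d): d = {'a': 6, 'b': 102, 'c': 3}

{'a': 6, 'b': 102, 'c': 3}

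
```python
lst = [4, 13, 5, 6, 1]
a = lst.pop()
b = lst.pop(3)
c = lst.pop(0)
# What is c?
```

After line 1: lst = [4, 13, 5, 6, 1]
After line 2 (pop() -> a = 1): lst = [4, 13, 5, 6]
After line 3 (pop(3) -> b = 6): lst = [4, 13, 5]
After line 4 (pop(0) -> c = 4): lst = [13, 5]

4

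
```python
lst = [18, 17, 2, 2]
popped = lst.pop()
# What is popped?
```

2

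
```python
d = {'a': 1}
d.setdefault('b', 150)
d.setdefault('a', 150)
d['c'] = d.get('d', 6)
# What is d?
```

After line 1: d = {'a': 1}
After line 2 (setdefault adds 'b'=150): d = {'a': 1, 'b': 150}
After line 3 (setdefault 'a' no-op, already exists): d = {'a': 1, 'b': 150}
After line 4 (get('d', 6) returns default since 'd' not in d): d = {'a': 1, 'b': 150, 'c': 6}

{'a': 1, 'b': 150, 'c': 6}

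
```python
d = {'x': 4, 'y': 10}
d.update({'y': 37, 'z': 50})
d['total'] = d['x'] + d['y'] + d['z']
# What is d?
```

After line 1: d = {'x': 4, 'y': 10}
After line 2 (y overwritten, z added): d = {'x': 4, 'y': 37, 'z': 50}
After line 3 (total = 4 + 37 + 50 = 91): d = {'x': 4, 'y': 37, 'z': 50, 'total': 91}

{'x': 4, 'y': 37, 'z': 50, 'total': 91}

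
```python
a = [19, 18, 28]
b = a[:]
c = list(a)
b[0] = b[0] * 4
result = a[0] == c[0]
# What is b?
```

After line 1: a = [19, 18, 28]
After line 2 (b = a[:], copy): a = [19, 18, 28], b = [19, 18, 28]
After line 3 (c = list(a) is a copy, new object): c = [19, 18, 28]
After line 4 (b[0] = 19 * 4 = 76; only b mutates (copy)): a = [19, 18, 28], b = [76, 18, 28], c = [19, 18, 28]
After line 5 (a[0] = 19, c[0] = 19; result = True)

[76, 18, 28]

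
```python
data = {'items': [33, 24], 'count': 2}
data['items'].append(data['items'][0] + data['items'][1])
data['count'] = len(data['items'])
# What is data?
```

After line 1: data = {'items': [33, 24], 'count': 2}
After line 2 (append 33 + 24 = 57): data = {'items': [33, 24, 57], 'count': 2}
After line 3 (count = len(items) = 3): data = {'items': [33, 24, 57], 'count': 3}

{'items': [33, 24, 57], 'count': 3}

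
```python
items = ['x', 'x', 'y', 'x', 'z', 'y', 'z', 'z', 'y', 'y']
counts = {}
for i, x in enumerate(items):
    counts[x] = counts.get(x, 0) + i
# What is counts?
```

Initial: counts = {}, items = ['x', 'x', 'y', 'x', 'z', 'y', 'z', 'z', 'y', 'y']
i=0, x='x': counts = {'x': 0}
i=1, x='x': counts = {'x': 1}
i=2, x='y': counts = {'x': 1, 'y': 2}
i=3, x='x': counts = {'x': 4, 'y': 2}
i=4, x='z': counts = {'x': 4, 'y': 2, 'z': 4}
i=5, x='y': counts = {'x': 4, 'y': 7, 'z': 4}
i=6, x='z': counts = {'x': 4, 'y': 7, 'z': 10}
i=7, x='z': counts = {'x': 4, 'y': 7, 'z': 17}
i=8, x='y': counts = {'x': 4, 'y': 15, 'z': 17}
i=9, x='y': counts = {'x': 4, 'y': 24, 'z': 17}

{'x': 4, 'y': 24, 'z': 17}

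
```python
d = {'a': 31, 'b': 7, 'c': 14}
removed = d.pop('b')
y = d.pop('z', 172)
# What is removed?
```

After line 1: d = {'a': 31, 'b': 7, 'c': 14}
After line 2 (pop 'b' returns 7): d = {'a': 31, 'c': 14}, removed = 7
After line 3 (pop 'z' missing, returns default 172): d = {'a': 31, 'c': 14}, y = 172

7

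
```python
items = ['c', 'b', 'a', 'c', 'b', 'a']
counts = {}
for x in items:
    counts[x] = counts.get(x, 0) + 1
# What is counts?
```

Initial: counts = {}, items = ['c', 'b', 'a', 'c', 'b', 'a']
See 'c': counts = {'c': 1}
See 'b': counts = {'c': 1, 'b': 1}
See 'a': counts = {'c': 1, 'b': 1, 'a': 1}
See 'c': counts = {'c': 2, 'b': 1, 'a': 1}
See 'b': counts = {'c': 2, 'b': 2, 'a': 1}
See 'a': counts = {'c': 2, 'b': 2, 'a': 2}

{'c': 2, 'b': 2, 'a': 2}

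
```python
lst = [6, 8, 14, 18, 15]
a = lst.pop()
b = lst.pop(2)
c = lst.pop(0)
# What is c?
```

After line 1: lst = [6, 8, 14, 18, 15]
After line 2 (pop() -> a = 15): lst = [6, 8, 14, 18]
After line 3 (pop(2) -> b = 14): lst = [6, 8, 18]
After line 4 (pop(0) -> c = 6): lst = [8, 18]

6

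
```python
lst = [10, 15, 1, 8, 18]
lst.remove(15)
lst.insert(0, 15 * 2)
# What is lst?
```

After line 1: lst = [10, 15, 1, 8, 18]
After line 2 (remove first 15): lst = [10, 1, 8, 18]
After line 3 (insert 30 at index 0): lst = [30, 10, 1, 8, 18]

[30, 10, 1, 8, 18]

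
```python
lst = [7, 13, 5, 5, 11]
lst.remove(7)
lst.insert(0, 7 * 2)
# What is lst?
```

After line 1: lst = [7, 13, 5, 5, 11]
After line 2 (remove first 7): lst = [13, 5, 5, 11]
After line 3 (insert 14 at index 0): lst = [14, 13, 5, 5, 11]

[14, 13, 5, 5, 11]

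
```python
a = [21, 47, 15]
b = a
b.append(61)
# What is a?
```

After line 1: a = [21, 47, 15]
After line 2 (b = a is an alias, same object): a = [21, 47, 15], b = [21, 47, 15]
After line 3 (b.append mutates the shared list): a = [21, 47, 15, 61], b = [21, 47, 15, 61]

[21, 47, 15, 61]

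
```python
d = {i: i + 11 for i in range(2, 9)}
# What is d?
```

{2: 13, 3: 14, 4: 15, 5: 16, 6: 17, 7: 18, 8: 19}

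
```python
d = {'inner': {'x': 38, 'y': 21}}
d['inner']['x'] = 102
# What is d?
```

After line 1: d = {'inner': {'x': 38, 'y': 21}}
After line 2 (inner x overwritten): d = {'inner': {'x': 102, 'y': 21}}

{'inner': {'x': 102, 'y': 21}}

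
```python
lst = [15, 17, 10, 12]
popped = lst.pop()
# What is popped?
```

12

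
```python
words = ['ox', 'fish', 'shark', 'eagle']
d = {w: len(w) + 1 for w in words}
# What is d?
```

{'ox': 3, 'fish': 5, 'shark': 6, 'eagle': 6}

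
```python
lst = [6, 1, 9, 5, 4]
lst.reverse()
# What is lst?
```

[4, 5, 9, 1, 6]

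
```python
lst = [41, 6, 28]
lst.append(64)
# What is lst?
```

[41, 6, 28, 64]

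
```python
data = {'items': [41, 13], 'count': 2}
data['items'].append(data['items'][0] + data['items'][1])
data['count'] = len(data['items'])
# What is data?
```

After line 1: data = {'items': [41, 13], 'count': 2}
After line 2 (append 41 + 13 = 54): data = {'items': [41, 13, 54], 'count': 2}
After line 3 (count = len(items) = 3): data = {'items': [41, 13, 54], 'count': 3}

{'items': [41, 13, 54], 'count': 3}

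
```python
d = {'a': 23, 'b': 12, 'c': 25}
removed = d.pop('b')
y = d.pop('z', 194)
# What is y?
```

After line 1: d = {'a': 23, 'b': 12, 'c': 25}
After line 2 (pop 'b' returns 12): d = {'a': 23, 'c': 25}, removed = 12
After line 3 (pop 'z' missing, returns default 194): d = {'a': 23, 'c': 25}, y = 194

194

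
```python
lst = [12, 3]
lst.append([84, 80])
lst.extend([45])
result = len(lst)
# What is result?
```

After line 1: lst = [12, 3]
After line 2 (append adds [84, 80] as single element): lst = [12, 3, [84, 80]]
After line 3 (extend unpacks [45], adds 45): lst = [12, 3, [84, 80], 45]
After line 4: result = len(lst) = 4

4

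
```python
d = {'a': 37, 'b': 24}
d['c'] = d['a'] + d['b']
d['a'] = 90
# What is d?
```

After line 1: d = {'a': 37, 'b': 24}
After line 2 (d['c'] = 37 + 24): d = {'a': 37, 'b': 24, 'c': 61}
After line 3: d = {'a': 90, 'b': 24, 'c': 61}

{'a': 90, 'b': 24, 'c': 61}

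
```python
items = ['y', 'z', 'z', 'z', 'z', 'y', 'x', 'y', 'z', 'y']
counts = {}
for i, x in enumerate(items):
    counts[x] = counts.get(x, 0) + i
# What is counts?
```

Initial: counts = {}, items = ['y', 'z', 'z', 'z', 'z', 'y', 'x', 'y', 'z', 'y']
i=0, x='y': counts = {'y': 0}
i=1, x='z': counts = {'y': 0, 'z': 1}
i=2, x='z': counts = {'y': 0, 'z': 3}
i=3, x='z': counts = {'y': 0, 'z': 6}
i=4, x='z': counts = {'y': 0, 'z': 10}
i=5, x='y': counts = {'y': 5, 'z': 10}
i=6, x='x': counts = {'y': 5, 'z': 10, 'x': 6}
i=7, x='y': counts = {'y': 12, 'z': 10, 'x': 6}
i=8, x='z': counts = {'y': 12, 'z': 18, 'x': 6}
i=9, x='y': counts = {'y': 21, 'z': 18, 'x': 6}

{'y': 21, 'z': 18, 'x': 6}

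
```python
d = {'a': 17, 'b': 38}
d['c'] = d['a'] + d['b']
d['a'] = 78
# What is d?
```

After line 1: d = {'a': 17, 'b': 38}
After line 2 (d['c'] = 17 + 38): d = {'a': 17, 'b': 38, 'c': 55}
After line 3: d = {'a': 78, 'b': 38, 'c': 55}

{'a': 78, 'b': 38, 'c': 55}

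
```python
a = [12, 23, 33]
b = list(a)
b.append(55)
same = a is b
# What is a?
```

After line 1: a = [12, 23, 33]
After line 2 (b = list(a) is a shallow copy, new object): a = [12, 23, 33], b = [12, 23, 33]
After line 3 (append only mutates b): a = [12, 23, 33], b = [12, 23, 33, 55]
After line 4 (same = a is b; different objects -> False): same = False

[12, 23, 33]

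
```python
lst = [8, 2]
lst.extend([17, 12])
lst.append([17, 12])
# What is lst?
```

After line 1: lst = [8, 2]
After line 2 (extend unpacks [17, 12]): lst = [8, 2, 17, 12]
After line 3 (append adds [17, 12] as single element): lst = [8, 2, 17, 12, [17, 12]]

[8, 2, 17, 12, [17, 12]]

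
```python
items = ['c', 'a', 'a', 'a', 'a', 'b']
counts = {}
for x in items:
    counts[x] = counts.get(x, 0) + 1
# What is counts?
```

Initial: counts = {}, items = ['c', 'a', 'a', 'a', 'a', 'b']
See 'c': counts = {'c': 1}
See 'a': counts = {'c': 1, 'a': 1}
See 'a': counts = {'c': 1, 'a': 2}
See 'a': counts = {'c': 1, 'a': 3}
See 'a': counts = {'c': 1, 'a': 4}
See 'b': counts = {'c': 1, 'a': 4, 'b': 1}

{'c': 1, 'a': 4, 'b': 1}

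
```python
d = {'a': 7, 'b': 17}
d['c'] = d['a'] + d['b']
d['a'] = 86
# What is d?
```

After line 1: d = {'a': 7, 'b': 17}
After line 2 (d['c'] = 7 + 17): d = {'a': 7, 'b': 17, 'c': 24}
After line 3: d = {'a': 86, 'b': 17, 'c': 24}

{'a': 86, 'b': 17, 'c': 24}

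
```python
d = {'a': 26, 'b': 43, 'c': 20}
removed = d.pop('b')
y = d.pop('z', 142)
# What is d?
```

After line 1: d = {'a': 26, 'b': 43, 'c': 20}
After line 2 (pop 'b' returns 43): d = {'a': 26, 'c': 20}, removed = 43
After line 3 (pop 'z' missing, returns default 142): d = {'a': 26, 'c': 20}, y = 142

{'a': 26, 'c': 20}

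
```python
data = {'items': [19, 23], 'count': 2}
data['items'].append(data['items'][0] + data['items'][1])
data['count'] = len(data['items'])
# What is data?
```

After line 1: data = {'items': [19, 23], 'count': 2}
After line 2 (append 19 + 23 = 42): data = {'items': [19, 23, 42], 'count': 2}
After line 3 (count = len(items) = 3): data = {'items': [19, 23, 42], 'count': 3}

{'items': [19, 23, 42], 'count': 3}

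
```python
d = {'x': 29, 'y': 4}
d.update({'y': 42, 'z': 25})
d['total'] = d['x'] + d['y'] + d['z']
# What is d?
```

After line 1: d = {'x': 29, 'y': 4}
After line 2 (y overwritten, z added): d = {'x': 29, 'y': 42, 'z': 25}
After line 3 (total = 29 + 42 + 25 = 96): d = {'x': 29, 'y': 42, 'z': 25, 'total': 96}

{'x': 29, 'y': 42, 'z': 25, 'total': 96}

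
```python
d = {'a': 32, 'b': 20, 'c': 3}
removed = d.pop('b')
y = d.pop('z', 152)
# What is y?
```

After line 1: d = {'a': 32, 'b': 20, 'c': 3}
After line 2 (pop 'b' returns 20): d = {'a': 32, 'c': 3}, removed = 20
After line 3 (pop 'z' missing, returns default 152): d = {'a': 32, 'c': 3}, y = 152

152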